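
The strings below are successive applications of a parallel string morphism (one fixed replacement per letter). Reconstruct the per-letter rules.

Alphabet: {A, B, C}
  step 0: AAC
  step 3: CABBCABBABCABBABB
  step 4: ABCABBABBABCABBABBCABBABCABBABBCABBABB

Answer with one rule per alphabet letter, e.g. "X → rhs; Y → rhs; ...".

A->C, B->ABB, C->AB

  step 3 ⇒ step 4: CABBCABBABCABBABB ⇒ AB·C·ABB·ABB·AB·C·ABB·ABB·C·ABB·AB·C·ABB·ABB·C·ABB·ABB
    A ↦ C
    B ↦ ABB
    C ↦ AB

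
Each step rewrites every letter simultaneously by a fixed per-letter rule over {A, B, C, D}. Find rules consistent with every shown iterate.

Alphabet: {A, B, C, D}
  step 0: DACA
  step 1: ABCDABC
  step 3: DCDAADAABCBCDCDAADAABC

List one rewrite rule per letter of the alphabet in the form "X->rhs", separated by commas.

  step 0 ⇒ step 1: DACA ⇒ A·BC·DA·BC
    A ↦ BC
    C ↦ DA
    D ↦ A
    B ↦ DC  (constrained at step 1)

A->BC, B->DC, C->DA, D->A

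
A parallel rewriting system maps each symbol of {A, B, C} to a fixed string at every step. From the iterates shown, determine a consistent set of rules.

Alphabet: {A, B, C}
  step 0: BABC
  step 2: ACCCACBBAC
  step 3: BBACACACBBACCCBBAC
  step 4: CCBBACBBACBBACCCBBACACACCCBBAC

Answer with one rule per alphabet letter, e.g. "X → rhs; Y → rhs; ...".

A->BB, B->C, C->AC

  step 3 ⇒ step 4: BBACACACBBACCCBBAC ⇒ C·C·BB·AC·BB·AC·BB·AC·C·C·BB·AC·AC·AC·C·C·BB·AC
    A ↦ BB
    B ↦ C
    C ↦ AC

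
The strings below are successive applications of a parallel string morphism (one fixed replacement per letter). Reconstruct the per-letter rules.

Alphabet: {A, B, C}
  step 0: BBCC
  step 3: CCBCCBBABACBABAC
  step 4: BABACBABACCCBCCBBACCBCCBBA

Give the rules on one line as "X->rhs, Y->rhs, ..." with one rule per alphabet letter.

  step 3 ⇒ step 4: CCBCCBBABACBABAC ⇒ BA·BA·C·BA·BA·C·C·CB·C·CB·BA·C·CB·C·CB·BA
    A ↦ CB
    B ↦ C
    C ↦ BA

A->CB, B->C, C->BA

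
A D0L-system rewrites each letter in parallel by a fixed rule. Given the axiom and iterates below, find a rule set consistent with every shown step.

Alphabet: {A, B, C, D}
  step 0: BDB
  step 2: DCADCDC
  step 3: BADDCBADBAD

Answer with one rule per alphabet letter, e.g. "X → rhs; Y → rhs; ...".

A->DC, B->A, C->D, D->BA

  step 2 ⇒ step 3: DCADCDC ⇒ BA·D·DC·BA·D·BA·D
    A ↦ DC
    C ↦ D
    D ↦ BA
    B ↦ A  (constrained at step 0)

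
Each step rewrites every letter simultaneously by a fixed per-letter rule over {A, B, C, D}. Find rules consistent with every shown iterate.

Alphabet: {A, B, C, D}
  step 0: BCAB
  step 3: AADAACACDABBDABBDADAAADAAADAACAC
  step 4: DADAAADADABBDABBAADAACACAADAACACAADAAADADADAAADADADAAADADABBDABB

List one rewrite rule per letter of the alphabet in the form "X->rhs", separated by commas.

  step 3 ⇒ step 4: AADAACACDABBDABBDADAAADAAADAACAC ⇒ DA·DA·AA·DA·DA·BB·DA·BB·AA·DA·AC·AC·AA·DA·AC·AC·AA·DA·AA·DA·DA·DA·AA·DA·DA·DA·AA·DA·DA·BB·DA·BB
    A ↦ DA
    B ↦ AC
    C ↦ BB
    D ↦ AA

A->DA, B->AC, C->BB, D->AA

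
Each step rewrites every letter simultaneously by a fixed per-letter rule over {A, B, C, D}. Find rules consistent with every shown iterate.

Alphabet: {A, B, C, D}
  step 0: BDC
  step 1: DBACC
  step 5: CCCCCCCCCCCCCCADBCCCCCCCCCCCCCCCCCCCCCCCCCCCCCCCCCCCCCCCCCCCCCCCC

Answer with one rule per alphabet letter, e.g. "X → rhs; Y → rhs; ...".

  step 0 ⇒ step 1: BDC ⇒ DB·A·CC
    B ↦ DB
    C ↦ CC
    D ↦ A
    A ↦ CC  (constrained at step 1)

A->CC, B->DB, C->CC, D->A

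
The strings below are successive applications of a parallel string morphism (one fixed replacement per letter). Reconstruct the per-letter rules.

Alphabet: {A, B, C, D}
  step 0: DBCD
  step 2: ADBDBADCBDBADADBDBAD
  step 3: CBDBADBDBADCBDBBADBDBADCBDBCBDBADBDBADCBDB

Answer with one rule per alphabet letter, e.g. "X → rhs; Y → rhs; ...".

A->C, B->AD, C->B, D->BDB

  step 2 ⇒ step 3: ADBDBADCBDBADADBDBAD ⇒ C·BDB·AD·BDB·AD·C·BDB·B·AD·BDB·AD·C·BDB·C·BDB·AD·BDB·AD·C·BDB
    A ↦ C
    B ↦ AD
    C ↦ B
    D ↦ BDB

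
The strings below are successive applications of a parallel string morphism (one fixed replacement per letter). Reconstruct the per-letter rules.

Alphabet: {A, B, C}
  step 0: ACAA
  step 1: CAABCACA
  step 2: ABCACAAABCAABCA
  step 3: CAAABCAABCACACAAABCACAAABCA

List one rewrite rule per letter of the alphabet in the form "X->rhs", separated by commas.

A->CA, B->A, C->AB

  step 2 ⇒ step 3: ABCACAAABCAABCA ⇒ CA·A·AB·CA·AB·CA·CA·CA·A·AB·CA·CA·A·AB·CA
    A ↦ CA
    B ↦ A
    C ↦ AB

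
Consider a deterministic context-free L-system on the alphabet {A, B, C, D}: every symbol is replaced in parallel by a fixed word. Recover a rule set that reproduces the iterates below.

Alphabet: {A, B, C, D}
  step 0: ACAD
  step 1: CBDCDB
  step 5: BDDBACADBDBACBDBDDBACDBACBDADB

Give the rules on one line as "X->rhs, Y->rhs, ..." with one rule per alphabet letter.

A->C, B->A, C->BD, D->DB

  step 0 ⇒ step 1: ACAD ⇒ C·BD·C·DB
    A ↦ C
    C ↦ BD
    D ↦ DB
    B ↦ A  (constrained at step 1)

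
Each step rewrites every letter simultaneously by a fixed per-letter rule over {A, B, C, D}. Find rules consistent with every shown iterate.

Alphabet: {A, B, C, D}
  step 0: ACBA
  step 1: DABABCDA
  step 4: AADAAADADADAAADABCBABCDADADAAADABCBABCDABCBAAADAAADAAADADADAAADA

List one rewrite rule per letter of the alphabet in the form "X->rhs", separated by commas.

A->DA, B->BC, C->BA, D->AA

  step 0 ⇒ step 1: ACBA ⇒ DA·BA·BC·DA
    A ↦ DA
    B ↦ BC
    C ↦ BA
    D ↦ AA  (constrained at step 1)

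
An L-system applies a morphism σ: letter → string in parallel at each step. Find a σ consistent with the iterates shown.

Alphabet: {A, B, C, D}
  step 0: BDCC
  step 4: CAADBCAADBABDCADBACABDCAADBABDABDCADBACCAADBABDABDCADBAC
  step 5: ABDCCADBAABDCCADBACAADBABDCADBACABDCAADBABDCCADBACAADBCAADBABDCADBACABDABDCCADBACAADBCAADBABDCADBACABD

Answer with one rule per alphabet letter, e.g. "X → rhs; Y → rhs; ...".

A->C, B->A, C->ABD, D->ADB

  step 4 ⇒ step 5: CAADBCAADBABDCADBACABDCAADBABDABDCADBACCAADBABDABDCADBAC ⇒ ABD·C·C·ADB·A·ABD·C·C·ADB·A·C·A·ADB·ABD·C·ADB·A·C·ABD·C·A·ADB·ABD·C·C·ADB·A·C·A·ADB·C·A·ADB·ABD·C·ADB·A·C·ABD·ABD·C·C·ADB·A·C·A·ADB·C·A·ADB·ABD·C·ADB·A·C·ABD
    A ↦ C
    B ↦ A
    C ↦ ABD
    D ↦ ADB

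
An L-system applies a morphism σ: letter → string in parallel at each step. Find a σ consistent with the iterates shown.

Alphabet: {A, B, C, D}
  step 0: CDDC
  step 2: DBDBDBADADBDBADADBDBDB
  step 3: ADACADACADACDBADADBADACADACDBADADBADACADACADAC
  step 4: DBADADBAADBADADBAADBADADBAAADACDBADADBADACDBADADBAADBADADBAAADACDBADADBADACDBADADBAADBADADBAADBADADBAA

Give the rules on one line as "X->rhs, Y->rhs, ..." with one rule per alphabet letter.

  step 3 ⇒ step 4: ADACADACADACDBADADBADACADACDBADADBADACADACADAC ⇒ DB·ADA·DB·AA·DB·ADA·DB·AA·DB·ADA·DB·AA·ADA·C·DB·ADA·DB·ADA·C·DB·ADA·DB·AA·DB·ADA·DB·AA·ADA·C·DB·ADA·DB·ADA·C·DB·ADA·DB·AA·DB·ADA·DB·AA·DB·ADA·DB·AA
    A ↦ DB
    B ↦ C
    C ↦ AA
    D ↦ ADA

A->DB, B->C, C->AA, D->ADA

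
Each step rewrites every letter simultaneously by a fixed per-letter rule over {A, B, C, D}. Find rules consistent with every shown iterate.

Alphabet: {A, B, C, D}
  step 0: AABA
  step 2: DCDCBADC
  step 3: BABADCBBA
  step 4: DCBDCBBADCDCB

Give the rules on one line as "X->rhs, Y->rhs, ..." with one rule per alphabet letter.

  step 3 ⇒ step 4: BABADCBBA ⇒ DC·B·DC·B·B·A·DC·DC·B
    A ↦ B
    B ↦ DC
    C ↦ A
    D ↦ B

A->B, B->DC, C->A, D->B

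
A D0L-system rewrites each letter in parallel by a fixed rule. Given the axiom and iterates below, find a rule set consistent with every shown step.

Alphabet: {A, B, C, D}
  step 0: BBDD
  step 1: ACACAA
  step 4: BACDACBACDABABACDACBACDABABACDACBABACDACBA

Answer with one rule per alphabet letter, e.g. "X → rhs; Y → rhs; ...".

A->BA, B->AC, C->CD, D->A

  step 0 ⇒ step 1: BBDD ⇒ AC·AC·A·A
    B ↦ AC
    D ↦ A
    A ↦ BA  (constrained at step 1)
    C ↦ CD  (constrained at step 1)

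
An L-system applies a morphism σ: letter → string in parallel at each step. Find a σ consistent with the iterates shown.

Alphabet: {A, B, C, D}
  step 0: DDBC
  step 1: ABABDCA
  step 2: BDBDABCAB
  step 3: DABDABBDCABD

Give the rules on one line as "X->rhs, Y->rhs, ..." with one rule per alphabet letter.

A->B, B->D, C->CA, D->AB

  step 2 ⇒ step 3: BDBDABCAB ⇒ D·AB·D·AB·B·D·CA·B·D
    A ↦ B
    B ↦ D
    C ↦ CA
    D ↦ AB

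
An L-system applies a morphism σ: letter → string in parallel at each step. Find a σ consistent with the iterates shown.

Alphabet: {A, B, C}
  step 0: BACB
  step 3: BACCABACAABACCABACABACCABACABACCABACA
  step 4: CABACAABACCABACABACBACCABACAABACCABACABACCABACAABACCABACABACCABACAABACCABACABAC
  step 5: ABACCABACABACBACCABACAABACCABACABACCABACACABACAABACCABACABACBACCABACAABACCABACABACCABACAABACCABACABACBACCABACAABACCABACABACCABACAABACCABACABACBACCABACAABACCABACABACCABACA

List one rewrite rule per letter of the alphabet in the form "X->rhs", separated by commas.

  step 4 ⇒ step 5: CABACAABACCABACABACBACCABACAABACCABACABACCABACAABACCABACABACCABACAABACCABACABAC ⇒ A·BAC·CA·BAC·A·BAC·BAC·CA·BAC·A·A·BAC·CA·BAC·A·BAC·CA·BAC·A·CA·BAC·A·A·BAC·CA·BAC·A·BAC·BAC·CA·BAC·A·A·BAC·CA·BAC·A·BAC·CA·BAC·A·A·BAC·CA·BAC·A·BAC·BAC·CA·BAC·A·A·BAC·CA·BAC·A·BAC·CA·BAC·A·A·BAC·CA·BAC·A·BAC·BAC·CA·BAC·A·A·BAC·CA·BAC·A·BAC·CA·BAC·A
    A ↦ BAC
    B ↦ CA
    C ↦ A

A->BAC, B->CA, C->A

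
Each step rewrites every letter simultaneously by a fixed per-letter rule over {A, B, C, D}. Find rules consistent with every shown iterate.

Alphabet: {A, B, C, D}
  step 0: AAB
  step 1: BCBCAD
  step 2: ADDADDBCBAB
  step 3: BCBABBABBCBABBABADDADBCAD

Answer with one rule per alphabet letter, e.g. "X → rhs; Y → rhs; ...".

A->BC, B->AD, C->D, D->BAB

  step 2 ⇒ step 3: ADDADDBCBAB ⇒ BC·BAB·BAB·BC·BAB·BAB·AD·D·AD·BC·AD
    A ↦ BC
    B ↦ AD
    C ↦ D
    D ↦ BAB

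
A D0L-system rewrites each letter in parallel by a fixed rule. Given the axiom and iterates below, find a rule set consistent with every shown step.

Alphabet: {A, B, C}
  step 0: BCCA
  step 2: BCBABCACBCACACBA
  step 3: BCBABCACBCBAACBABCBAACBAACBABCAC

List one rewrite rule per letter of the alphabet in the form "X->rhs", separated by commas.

  step 2 ⇒ step 3: BCBABCACBCACACBA ⇒ BC·BA·BC·AC·BC·BA·AC·BA·BC·BA·AC·BA·AC·BA·BC·AC
    A ↦ AC
    B ↦ BC
    C ↦ BA

A->AC, B->BC, C->BA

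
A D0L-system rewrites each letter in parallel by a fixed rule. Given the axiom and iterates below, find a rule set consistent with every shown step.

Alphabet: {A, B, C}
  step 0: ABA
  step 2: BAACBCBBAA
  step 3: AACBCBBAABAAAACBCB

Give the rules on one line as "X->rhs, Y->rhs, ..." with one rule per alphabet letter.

A->CB, B->AA, C->B

  step 2 ⇒ step 3: BAACBCBBAA ⇒ AA·CB·CB·B·AA·B·AA·AA·CB·CB
    A ↦ CB
    B ↦ AA
    C ↦ B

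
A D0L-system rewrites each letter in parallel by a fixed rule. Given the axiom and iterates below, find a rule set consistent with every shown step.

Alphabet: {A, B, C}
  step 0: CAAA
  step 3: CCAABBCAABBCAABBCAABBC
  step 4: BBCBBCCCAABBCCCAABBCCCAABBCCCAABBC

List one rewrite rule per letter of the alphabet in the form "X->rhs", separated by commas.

  step 3 ⇒ step 4: CCAABBCAABBCAABBCAABBC ⇒ BBC·BBC·C·C·A·A·BBC·C·C·A·A·BBC·C·C·A·A·BBC·C·C·A·A·BBC
    A ↦ C
    B ↦ A
    C ↦ BBC

A->C, B->A, C->BBC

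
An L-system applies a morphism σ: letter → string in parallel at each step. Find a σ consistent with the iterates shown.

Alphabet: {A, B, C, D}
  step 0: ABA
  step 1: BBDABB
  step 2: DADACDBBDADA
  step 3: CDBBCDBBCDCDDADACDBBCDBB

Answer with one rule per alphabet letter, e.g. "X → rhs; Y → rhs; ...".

  step 2 ⇒ step 3: DADACDBBDADA ⇒ CD·BB·CD·BB·CD·CD·DA·DA·CD·BB·CD·BB
    A ↦ BB
    B ↦ DA
    C ↦ CD
    D ↦ CD

A->BB, B->DA, C->CD, D->CD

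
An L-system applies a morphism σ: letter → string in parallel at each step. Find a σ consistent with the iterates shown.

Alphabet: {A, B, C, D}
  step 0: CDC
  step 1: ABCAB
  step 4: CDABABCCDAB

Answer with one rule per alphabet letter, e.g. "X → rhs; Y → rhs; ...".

A->C, B->D, C->AB, D->C

  step 0 ⇒ step 1: CDC ⇒ AB·C·AB
    C ↦ AB
    D ↦ C
    A ↦ C  (constrained at step 1)
    B ↦ D  (constrained at step 1)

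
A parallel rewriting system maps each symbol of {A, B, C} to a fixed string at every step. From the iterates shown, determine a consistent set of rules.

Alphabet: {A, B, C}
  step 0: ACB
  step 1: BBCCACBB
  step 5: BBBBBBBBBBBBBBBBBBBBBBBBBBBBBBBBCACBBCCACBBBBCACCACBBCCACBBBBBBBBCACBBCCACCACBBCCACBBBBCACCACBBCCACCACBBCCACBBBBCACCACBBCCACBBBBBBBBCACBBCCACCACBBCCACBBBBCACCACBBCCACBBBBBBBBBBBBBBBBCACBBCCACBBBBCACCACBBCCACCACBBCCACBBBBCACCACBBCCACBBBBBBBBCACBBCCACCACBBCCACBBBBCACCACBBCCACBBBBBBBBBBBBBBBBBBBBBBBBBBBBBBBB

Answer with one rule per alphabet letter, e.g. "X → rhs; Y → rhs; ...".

A->BBC, B->BB, C->CAC

  step 0 ⇒ step 1: ACB ⇒ BBC·CAC·BB
    A ↦ BBC
    B ↦ BB
    C ↦ CAC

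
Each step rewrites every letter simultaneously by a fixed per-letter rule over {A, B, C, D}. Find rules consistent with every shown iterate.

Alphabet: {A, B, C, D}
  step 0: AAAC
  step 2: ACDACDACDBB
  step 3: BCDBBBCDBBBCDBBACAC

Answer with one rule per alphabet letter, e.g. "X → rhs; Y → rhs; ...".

  step 2 ⇒ step 3: ACDACDACDBB ⇒ BC·D·BB·BC·D·BB·BC·D·BB·AC·AC
    A ↦ BC
    B ↦ AC
    C ↦ D
    D ↦ BB

A->BC, B->AC, C->D, D->BB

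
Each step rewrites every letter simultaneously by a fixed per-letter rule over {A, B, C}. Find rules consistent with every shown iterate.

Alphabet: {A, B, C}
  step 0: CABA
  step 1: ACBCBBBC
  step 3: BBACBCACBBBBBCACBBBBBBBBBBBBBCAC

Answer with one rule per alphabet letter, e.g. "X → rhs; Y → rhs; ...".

  step 0 ⇒ step 1: CABA ⇒ AC·BC·BB·BC
    A ↦ BC
    B ↦ BB
    C ↦ AC

A->BC, B->BB, C->AC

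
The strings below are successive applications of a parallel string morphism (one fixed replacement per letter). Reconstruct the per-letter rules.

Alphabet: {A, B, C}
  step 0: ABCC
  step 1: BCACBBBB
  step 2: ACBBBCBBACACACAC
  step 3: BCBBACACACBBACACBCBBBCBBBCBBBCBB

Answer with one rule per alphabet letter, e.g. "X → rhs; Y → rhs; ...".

  step 2 ⇒ step 3: ACBBBCBBACACACAC ⇒ BC·BB·AC·AC·AC·BB·AC·AC·BC·BB·BC·BB·BC·BB·BC·BB
    A ↦ BC
    B ↦ AC
    C ↦ BB

A->BC, B->AC, C->BB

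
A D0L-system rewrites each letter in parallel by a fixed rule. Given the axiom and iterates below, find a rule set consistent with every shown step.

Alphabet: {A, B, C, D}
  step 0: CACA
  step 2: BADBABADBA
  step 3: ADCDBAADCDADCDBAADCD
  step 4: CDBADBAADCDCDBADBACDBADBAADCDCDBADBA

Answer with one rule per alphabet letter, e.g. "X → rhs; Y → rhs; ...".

  step 3 ⇒ step 4: ADCDBAADCDADCDBAADCD ⇒ CD·BA·D·BA·AD·CD·CD·BA·D·BA·CD·BA·D·BA·AD·CD·CD·BA·D·BA
    A ↦ CD
    B ↦ AD
    C ↦ D
    D ↦ BA

A->CD, B->AD, C->D, D->BA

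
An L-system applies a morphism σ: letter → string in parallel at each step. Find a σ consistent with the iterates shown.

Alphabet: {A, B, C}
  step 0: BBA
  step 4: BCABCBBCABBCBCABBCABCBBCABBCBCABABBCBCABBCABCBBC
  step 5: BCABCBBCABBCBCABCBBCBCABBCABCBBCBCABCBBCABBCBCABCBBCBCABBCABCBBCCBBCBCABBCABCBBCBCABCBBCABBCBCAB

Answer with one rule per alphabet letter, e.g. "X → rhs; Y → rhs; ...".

  step 4 ⇒ step 5: BCABCBBCABBCBCABBCABCBBCABBCBCABABBCBCABBCABCBBC ⇒ BC·AB·CB·BC·AB·BC·BC·AB·CB·BC·BC·AB·BC·AB·CB·BC·BC·AB·CB·BC·AB·BC·BC·AB·CB·BC·BC·AB·BC·AB·CB·BC·CB·BC·BC·AB·BC·AB·CB·BC·BC·AB·CB·BC·AB·BC·BC·AB
    A ↦ CB
    B ↦ BC
    C ↦ AB

A->CB, B->BC, C->AB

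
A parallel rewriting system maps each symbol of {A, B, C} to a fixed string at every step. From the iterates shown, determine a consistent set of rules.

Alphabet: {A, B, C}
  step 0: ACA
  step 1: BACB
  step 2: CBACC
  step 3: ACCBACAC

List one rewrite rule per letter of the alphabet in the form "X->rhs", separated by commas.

  step 2 ⇒ step 3: CBACC ⇒ AC·C·B·AC·AC
    A ↦ B
    B ↦ C
    C ↦ AC

A->B, B->C, C->AC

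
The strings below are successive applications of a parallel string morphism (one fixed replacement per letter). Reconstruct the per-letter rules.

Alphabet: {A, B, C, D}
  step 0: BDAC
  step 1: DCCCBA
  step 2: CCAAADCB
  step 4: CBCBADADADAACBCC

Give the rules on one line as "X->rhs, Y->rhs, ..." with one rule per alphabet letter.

  step 1 ⇒ step 2: DCCCBA ⇒ CC·A·A·A·D·CB
    A ↦ CB
    B ↦ D
    C ↦ A
    D ↦ CC

A->CB, B->D, C->A, D->CC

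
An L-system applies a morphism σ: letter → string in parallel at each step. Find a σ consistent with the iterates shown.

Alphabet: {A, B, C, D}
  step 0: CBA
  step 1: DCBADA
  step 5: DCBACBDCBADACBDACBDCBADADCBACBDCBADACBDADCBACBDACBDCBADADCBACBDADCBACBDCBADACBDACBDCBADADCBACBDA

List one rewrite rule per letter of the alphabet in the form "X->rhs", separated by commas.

  step 0 ⇒ step 1: CBA ⇒ DC·BA·DA
    A ↦ DA
    B ↦ BA
    C ↦ DC
    D ↦ CB  (constrained at step 1)

A->DA, B->BA, C->DC, D->CB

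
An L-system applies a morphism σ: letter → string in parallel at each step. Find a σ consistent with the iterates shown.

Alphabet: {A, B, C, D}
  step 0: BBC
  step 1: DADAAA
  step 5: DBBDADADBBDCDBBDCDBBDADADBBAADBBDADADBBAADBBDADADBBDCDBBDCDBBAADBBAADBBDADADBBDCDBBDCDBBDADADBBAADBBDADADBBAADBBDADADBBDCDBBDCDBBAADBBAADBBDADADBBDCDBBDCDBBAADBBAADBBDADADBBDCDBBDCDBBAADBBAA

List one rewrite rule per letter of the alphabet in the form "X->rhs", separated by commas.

A->DC, B->DA, C->AA, D->DBB

  step 0 ⇒ step 1: BBC ⇒ DA·DA·AA
    B ↦ DA
    C ↦ AA
    A ↦ DC  (constrained at step 1)
    D ↦ DBB  (constrained at step 1)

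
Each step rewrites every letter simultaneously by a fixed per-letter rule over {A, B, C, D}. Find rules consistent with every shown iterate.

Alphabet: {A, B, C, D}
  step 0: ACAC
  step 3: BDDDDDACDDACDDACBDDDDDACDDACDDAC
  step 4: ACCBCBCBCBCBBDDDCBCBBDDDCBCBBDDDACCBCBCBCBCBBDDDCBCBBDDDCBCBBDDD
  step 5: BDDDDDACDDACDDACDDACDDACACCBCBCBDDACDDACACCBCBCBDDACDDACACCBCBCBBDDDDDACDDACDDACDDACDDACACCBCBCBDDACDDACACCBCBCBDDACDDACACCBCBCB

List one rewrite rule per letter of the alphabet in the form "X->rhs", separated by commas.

  step 4 ⇒ step 5: ACCBCBCBCBCBBDDDCBCBBDDDCBCBBDDDACCBCBCBCBCBBDDDCBCBBDDDCBCBBDDD ⇒ BD·DD·DD·AC·DD·AC·DD·AC·DD·AC·DD·AC·AC·CB·CB·CB·DD·AC·DD·AC·AC·CB·CB·CB·DD·AC·DD·AC·AC·CB·CB·CB·BD·DD·DD·AC·DD·AC·DD·AC·DD·AC·DD·AC·AC·CB·CB·CB·DD·AC·DD·AC·AC·CB·CB·CB·DD·AC·DD·AC·AC·CB·CB·CB
    A ↦ BD
    B ↦ AC
    C ↦ DD
    D ↦ CB

A->BD, B->AC, C->DD, D->CB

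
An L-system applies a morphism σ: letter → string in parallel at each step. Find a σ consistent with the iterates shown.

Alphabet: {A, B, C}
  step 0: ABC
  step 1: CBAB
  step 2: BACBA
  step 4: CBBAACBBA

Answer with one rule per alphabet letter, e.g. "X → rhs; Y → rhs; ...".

A->CB, B->A, C->B

  step 1 ⇒ step 2: CBAB ⇒ B·A·CB·A
    A ↦ CB
    B ↦ A
    C ↦ B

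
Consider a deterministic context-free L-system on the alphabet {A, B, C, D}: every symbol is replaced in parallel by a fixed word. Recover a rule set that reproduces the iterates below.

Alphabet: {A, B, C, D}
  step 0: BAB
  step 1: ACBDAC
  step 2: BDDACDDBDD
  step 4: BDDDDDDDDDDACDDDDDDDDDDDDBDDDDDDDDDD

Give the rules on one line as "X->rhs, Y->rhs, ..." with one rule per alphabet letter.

  step 1 ⇒ step 2: ACBDAC ⇒ BD·D·AC·DD·BD·D
    A ↦ BD
    B ↦ AC
    C ↦ D
    D ↦ DD

A->BD, B->AC, C->D, D->DD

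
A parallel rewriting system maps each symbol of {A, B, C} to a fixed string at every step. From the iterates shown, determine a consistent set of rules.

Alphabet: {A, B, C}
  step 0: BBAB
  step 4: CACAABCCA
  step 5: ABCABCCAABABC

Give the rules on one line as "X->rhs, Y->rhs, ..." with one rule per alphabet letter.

  step 4 ⇒ step 5: CACAABCCA ⇒ AB·C·AB·C·C·A·AB·AB·C
    A ↦ C
    B ↦ A
    C ↦ AB

A->C, B->A, C->AB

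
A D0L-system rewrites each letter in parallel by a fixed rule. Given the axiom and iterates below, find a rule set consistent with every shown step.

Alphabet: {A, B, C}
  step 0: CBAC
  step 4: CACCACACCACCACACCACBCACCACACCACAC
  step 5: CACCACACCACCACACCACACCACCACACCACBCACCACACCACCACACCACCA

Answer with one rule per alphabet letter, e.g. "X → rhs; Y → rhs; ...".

A->C, B->CB, C->CA

  step 4 ⇒ step 5: CACCACACCACCACACCACBCACCACACCACAC ⇒ CA·C·CA·CA·C·CA·C·CA·CA·C·CA·CA·C·CA·C·CA·CA·C·CA·CB·CA·C·CA·CA·C·CA·C·CA·CA·C·CA·C·CA
    A ↦ C
    B ↦ CB
    C ↦ CA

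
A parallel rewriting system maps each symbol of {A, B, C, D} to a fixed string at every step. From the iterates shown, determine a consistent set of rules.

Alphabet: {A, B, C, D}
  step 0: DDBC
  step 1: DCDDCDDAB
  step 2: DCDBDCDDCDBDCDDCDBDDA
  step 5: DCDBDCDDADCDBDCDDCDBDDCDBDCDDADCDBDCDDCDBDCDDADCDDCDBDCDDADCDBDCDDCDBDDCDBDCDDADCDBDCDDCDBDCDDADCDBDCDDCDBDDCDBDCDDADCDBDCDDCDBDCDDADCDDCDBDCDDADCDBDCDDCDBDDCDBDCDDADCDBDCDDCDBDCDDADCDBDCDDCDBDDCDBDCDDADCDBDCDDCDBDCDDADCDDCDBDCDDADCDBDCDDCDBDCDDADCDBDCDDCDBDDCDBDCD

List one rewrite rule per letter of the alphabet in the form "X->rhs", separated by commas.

  step 1 ⇒ step 2: DCDDCDDAB ⇒ DCD·B·DCD·DCD·B·DCD·DCD·BD·DA
    A ↦ BD
    B ↦ DA
    C ↦ B
    D ↦ DCD

A->BD, B->DA, C->B, D->DCD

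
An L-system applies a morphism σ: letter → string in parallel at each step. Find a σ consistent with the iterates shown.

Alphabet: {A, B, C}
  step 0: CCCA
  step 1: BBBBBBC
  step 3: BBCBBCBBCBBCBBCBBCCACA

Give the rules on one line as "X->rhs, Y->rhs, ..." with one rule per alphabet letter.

A->C, B->CA, C->BB

  step 0 ⇒ step 1: CCCA ⇒ BB·BB·BB·C
    A ↦ C
    C ↦ BB
    B ↦ CA  (constrained at step 1)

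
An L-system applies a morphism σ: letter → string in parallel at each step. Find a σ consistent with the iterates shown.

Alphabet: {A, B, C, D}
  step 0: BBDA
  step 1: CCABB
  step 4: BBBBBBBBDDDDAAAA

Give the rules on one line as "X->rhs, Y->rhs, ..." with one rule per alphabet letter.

  step 0 ⇒ step 1: BBDA ⇒ C·C·A·BB
    A ↦ BB
    B ↦ C
    D ↦ A
    C ↦ DD  (constrained at step 1)

A->BB, B->C, C->DD, D->A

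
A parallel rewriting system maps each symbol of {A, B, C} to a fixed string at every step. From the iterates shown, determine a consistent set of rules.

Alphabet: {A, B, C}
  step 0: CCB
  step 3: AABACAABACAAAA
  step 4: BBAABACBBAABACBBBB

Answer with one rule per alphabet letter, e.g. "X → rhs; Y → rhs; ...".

  step 3 ⇒ step 4: AABACAABACAAAA ⇒ B·B·AA·B·AC·B·B·AA·B·AC·B·B·B·B
    A ↦ B
    B ↦ AA
    C ↦ AC

A->B, B->AA, C->AC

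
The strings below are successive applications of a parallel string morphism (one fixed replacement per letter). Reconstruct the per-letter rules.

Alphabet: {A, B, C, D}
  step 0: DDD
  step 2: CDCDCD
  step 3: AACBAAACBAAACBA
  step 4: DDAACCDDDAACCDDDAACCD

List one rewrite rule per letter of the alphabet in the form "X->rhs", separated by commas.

A->D, B->C, C->AAC, D->BA

  step 3 ⇒ step 4: AACBAAACBAAACBA ⇒ D·D·AAC·C·D·D·D·AAC·C·D·D·D·AAC·C·D
    A ↦ D
    B ↦ C
    C ↦ AAC
  step 2 ⇒ step 3: CDCDCD ⇒ AAC·BA·AAC·BA·AAC·BA
    D ↦ BA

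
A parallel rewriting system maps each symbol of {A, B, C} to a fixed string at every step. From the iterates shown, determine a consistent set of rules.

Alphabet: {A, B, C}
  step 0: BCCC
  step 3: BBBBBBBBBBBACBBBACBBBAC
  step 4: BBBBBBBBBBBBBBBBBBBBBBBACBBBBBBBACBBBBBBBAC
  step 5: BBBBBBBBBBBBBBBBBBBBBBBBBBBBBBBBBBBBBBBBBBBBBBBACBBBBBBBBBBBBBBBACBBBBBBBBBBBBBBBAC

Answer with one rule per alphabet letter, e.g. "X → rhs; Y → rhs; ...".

  step 4 ⇒ step 5: BBBBBBBBBBBBBBBBBBBBBBBACBBBBBBBACBBBBBBBAC ⇒ BB·BB·BB·BB·BB·BB·BB·BB·BB·BB·BB·BB·BB·BB·BB·BB·BB·BB·BB·BB·BB·BB·BB·B·AC·BB·BB·BB·BB·BB·BB·BB·B·AC·BB·BB·BB·BB·BB·BB·BB·B·AC
    A ↦ B
    B ↦ BB
    C ↦ AC

A->B, B->BB, C->AC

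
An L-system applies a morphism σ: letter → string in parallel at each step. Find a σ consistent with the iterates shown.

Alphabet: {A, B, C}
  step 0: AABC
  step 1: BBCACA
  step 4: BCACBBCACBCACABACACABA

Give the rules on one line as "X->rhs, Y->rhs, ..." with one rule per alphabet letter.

  step 0 ⇒ step 1: AABC ⇒ B·B·CAC·A
    A ↦ B
    B ↦ CAC
    C ↦ A

A->B, B->CAC, C->A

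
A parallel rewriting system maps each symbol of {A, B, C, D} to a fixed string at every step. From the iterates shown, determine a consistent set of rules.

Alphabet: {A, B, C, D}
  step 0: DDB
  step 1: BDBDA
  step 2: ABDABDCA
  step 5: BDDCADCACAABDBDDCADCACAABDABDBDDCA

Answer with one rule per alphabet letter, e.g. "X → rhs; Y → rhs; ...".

A->CA, B->A, C->D, D->BD

  step 1 ⇒ step 2: BDBDA ⇒ A·BD·A·BD·CA
    A ↦ CA
    B ↦ A
    D ↦ BD
    C ↦ D  (constrained at step 2)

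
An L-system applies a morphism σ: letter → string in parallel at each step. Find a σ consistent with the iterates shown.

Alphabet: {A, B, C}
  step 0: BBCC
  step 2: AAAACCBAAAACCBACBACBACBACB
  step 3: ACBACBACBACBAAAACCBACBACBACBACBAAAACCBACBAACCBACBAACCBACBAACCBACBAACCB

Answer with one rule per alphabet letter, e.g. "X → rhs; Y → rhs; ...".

A->ACB, B->CCB, C->AA

  step 2 ⇒ step 3: AAAACCBAAAACCBACBACBACBACB ⇒ ACB·ACB·ACB·ACB·AA·AA·CCB·ACB·ACB·ACB·ACB·AA·AA·CCB·ACB·AA·CCB·ACB·AA·CCB·ACB·AA·CCB·ACB·AA·CCB
    A ↦ ACB
    B ↦ CCB
    C ↦ AA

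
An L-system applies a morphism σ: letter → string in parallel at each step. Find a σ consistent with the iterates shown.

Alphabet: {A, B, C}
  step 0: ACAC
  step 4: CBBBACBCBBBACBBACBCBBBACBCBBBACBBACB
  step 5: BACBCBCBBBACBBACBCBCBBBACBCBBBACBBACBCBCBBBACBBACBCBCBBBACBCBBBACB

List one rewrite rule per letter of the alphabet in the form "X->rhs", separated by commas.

A->B, B->CB, C->BA

  step 4 ⇒ step 5: CBBBACBCBBBACBBACBCBBBACBCBBBACBBACB ⇒ BA·CB·CB·CB·B·BA·CB·BA·CB·CB·CB·B·BA·CB·CB·B·BA·CB·BA·CB·CB·CB·B·BA·CB·BA·CB·CB·CB·B·BA·CB·CB·B·BA·CB
    A ↦ B
    B ↦ CB
    C ↦ BA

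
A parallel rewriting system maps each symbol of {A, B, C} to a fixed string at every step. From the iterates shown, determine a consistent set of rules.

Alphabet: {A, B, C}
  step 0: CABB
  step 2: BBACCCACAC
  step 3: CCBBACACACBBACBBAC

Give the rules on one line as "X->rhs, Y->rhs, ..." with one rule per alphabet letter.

A->BB, B->C, C->AC

  step 2 ⇒ step 3: BBACCCACAC ⇒ C·C·BB·AC·AC·AC·BB·AC·BB·AC
    A ↦ BB
    B ↦ C
    C ↦ AC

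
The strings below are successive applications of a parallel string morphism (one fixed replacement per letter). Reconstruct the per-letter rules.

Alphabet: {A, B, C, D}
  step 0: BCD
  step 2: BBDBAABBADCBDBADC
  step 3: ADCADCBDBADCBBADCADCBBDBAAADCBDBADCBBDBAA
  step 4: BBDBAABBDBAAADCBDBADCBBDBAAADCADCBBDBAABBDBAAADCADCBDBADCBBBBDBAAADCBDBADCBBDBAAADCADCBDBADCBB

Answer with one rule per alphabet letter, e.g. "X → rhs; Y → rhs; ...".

  step 3 ⇒ step 4: ADCADCBDBADCBBADCADCBBDBAAADCBDBADCBBDBAA ⇒ B·BDB·AA·B·BDB·AA·ADC·BDB·ADC·B·BDB·AA·ADC·ADC·B·BDB·AA·B·BDB·AA·ADC·ADC·BDB·ADC·B·B·B·BDB·AA·ADC·BDB·ADC·B·BDB·AA·ADC·ADC·BDB·ADC·B·B
    A ↦ B
    B ↦ ADC
    C ↦ AA
    D ↦ BDB

A->B, B->ADC, C->AA, D->BDB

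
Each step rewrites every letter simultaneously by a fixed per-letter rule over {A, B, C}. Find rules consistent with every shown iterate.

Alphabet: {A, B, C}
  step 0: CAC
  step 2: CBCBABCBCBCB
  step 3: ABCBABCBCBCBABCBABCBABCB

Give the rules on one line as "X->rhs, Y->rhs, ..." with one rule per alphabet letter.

A->CB, B->CB, C->AB

  step 2 ⇒ step 3: CBCBABCBCBCB ⇒ AB·CB·AB·CB·CB·CB·AB·CB·AB·CB·AB·CB
    A ↦ CB
    B ↦ CB
    C ↦ AB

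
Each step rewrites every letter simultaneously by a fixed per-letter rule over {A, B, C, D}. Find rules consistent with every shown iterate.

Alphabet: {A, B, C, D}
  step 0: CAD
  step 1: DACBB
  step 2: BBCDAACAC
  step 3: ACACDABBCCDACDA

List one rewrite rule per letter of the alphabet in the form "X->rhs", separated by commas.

A->C, B->AC, C->DA, D->BB

  step 2 ⇒ step 3: BBCDAACAC ⇒ AC·AC·DA·BB·C·C·DA·C·DA
    A ↦ C
    B ↦ AC
    C ↦ DA
    D ↦ BB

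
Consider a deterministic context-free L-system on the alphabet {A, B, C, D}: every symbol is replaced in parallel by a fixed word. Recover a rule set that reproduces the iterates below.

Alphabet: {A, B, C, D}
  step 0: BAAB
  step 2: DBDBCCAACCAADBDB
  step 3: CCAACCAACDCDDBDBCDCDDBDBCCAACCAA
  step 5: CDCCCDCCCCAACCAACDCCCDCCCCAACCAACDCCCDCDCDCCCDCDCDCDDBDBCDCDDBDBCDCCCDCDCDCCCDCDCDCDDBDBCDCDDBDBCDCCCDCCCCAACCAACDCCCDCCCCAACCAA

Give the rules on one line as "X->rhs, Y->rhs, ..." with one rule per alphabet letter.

A->DB, B->AA, C->CD, D->CC

  step 2 ⇒ step 3: DBDBCCAACCAADBDB ⇒ CC·AA·CC·AA·CD·CD·DB·DB·CD·CD·DB·DB·CC·AA·CC·AA
    A ↦ DB
    B ↦ AA
    C ↦ CD
    D ↦ CC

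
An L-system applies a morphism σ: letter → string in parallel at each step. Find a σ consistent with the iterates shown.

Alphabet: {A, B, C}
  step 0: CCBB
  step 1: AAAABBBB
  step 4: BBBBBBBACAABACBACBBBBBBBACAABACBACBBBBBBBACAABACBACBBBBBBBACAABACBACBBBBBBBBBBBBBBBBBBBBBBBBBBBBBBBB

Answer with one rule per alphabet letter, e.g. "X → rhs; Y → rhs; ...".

  step 0 ⇒ step 1: CCBB ⇒ AA·AA·BB·BB
    B ↦ BB
    C ↦ AA
    A ↦ BAC  (constrained at step 1)

A->BAC, B->BB, C->AA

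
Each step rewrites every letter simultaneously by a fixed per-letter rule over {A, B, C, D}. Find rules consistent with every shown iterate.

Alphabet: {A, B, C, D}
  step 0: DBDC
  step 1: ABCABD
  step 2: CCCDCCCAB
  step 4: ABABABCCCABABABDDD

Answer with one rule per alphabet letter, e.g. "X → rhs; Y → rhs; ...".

  step 1 ⇒ step 2: ABCABD ⇒ CC·C·D·CC·C·AB
    A ↦ CC
    B ↦ C
    C ↦ D
    D ↦ AB

A->CC, B->C, C->D, D->AB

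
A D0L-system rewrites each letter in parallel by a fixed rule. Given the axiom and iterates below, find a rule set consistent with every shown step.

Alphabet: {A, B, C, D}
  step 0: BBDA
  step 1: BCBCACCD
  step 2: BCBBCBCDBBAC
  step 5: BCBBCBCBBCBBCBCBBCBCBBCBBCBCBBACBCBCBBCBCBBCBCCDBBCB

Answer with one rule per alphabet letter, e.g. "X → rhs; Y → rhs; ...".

  step 1 ⇒ step 2: BCBCACCD ⇒ BC·B·BC·B·CD·B·B·AC
    A ↦ CD
    B ↦ BC
    C ↦ B
    D ↦ AC

A->CD, B->BC, C->B, D->AC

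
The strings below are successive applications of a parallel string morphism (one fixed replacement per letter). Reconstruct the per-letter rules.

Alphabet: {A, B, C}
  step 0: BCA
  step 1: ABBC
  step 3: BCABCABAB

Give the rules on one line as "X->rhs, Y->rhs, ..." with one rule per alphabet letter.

A->C, B->AB, C->B

  step 0 ⇒ step 1: BCA ⇒ AB·B·C
    A ↦ C
    B ↦ AB
    C ↦ B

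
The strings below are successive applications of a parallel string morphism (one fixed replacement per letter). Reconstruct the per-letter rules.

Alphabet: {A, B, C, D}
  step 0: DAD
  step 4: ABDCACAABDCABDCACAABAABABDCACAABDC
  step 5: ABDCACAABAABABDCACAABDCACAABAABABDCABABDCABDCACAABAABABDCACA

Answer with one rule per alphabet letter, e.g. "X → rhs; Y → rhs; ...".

  step 4 ⇒ step 5: ABDCACAABDCABDCACAABAABABDCACAABDC ⇒ AB·DC·AC·A·AB·A·AB·AB·DC·AC·A·AB·DC·AC·A·AB·A·AB·AB·DC·AB·AB·DC·AB·DC·AC·A·AB·A·AB·AB·DC·AC·A
    A ↦ AB
    B ↦ DC
    C ↦ A
    D ↦ AC

A->AB, B->DC, C->A, D->AC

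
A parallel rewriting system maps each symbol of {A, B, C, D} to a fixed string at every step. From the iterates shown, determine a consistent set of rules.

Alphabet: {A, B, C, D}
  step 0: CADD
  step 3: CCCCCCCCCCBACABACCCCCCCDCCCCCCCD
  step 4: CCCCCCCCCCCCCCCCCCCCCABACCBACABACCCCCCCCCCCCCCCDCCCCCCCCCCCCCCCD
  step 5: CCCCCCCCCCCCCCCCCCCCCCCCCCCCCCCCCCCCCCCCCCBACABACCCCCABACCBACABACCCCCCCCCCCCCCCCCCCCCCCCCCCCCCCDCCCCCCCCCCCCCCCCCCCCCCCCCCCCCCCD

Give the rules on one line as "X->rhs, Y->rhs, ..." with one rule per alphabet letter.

  step 4 ⇒ step 5: CCCCCCCCCCCCCCCCCCCCCABACCBACABACCCCCCCCCCCCCCCDCCCCCCCCCCCCCCCD ⇒ CC·CC·CC·CC·CC·CC·CC·CC·CC·CC·CC·CC·CC·CC·CC·CC·CC·CC·CC·CC·CC·BA·CA·BA·CC·CC·CA·BA·CC·BA·CA·BA·CC·CC·CC·CC·CC·CC·CC·CC·CC·CC·CC·CC·CC·CC·CC·CD·CC·CC·CC·CC·CC·CC·CC·CC·CC·CC·CC·CC·CC·CC·CC·CD
    A ↦ BA
    B ↦ CA
    C ↦ CC
    D ↦ CD

A->BA, B->CA, C->CC, D->CD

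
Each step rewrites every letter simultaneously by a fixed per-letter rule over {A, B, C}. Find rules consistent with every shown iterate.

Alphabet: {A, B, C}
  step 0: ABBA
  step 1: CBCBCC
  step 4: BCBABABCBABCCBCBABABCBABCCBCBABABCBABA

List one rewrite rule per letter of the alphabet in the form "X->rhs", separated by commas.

  step 0 ⇒ step 1: ABBA ⇒ C·BC·BC·C
    A ↦ C
    B ↦ BC
    C ↦ BA  (constrained at step 1)

A->C, B->BC, C->BA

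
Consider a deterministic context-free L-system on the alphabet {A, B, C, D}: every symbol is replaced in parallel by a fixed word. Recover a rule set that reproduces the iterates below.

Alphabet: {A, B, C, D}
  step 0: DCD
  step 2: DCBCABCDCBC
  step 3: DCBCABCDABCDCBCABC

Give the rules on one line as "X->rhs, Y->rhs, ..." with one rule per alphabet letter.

  step 2 ⇒ step 3: DCBCABCDCBC ⇒ DC·BC·A·BC·D·A·BC·DC·BC·A·BC
    A ↦ D
    B ↦ A
    C ↦ BC
    D ↦ DC

A->D, B->A, C->BC, D->DC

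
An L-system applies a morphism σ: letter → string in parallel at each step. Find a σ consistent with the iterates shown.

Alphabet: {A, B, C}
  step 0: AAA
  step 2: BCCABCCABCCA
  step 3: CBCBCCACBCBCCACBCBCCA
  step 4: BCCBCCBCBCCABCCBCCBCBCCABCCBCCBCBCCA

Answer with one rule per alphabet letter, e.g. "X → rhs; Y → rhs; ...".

A->CA, B->C, C->BC

  step 3 ⇒ step 4: CBCBCCACBCBCCACBCBCCA ⇒ BC·C·BC·C·BC·BC·CA·BC·C·BC·C·BC·BC·CA·BC·C·BC·C·BC·BC·CA
    A ↦ CA
    B ↦ C
    C ↦ BC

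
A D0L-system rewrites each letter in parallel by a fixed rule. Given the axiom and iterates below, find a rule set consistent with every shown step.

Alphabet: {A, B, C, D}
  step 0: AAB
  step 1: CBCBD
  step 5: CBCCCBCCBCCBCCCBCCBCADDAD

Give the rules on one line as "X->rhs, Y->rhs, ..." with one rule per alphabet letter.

A->CB, B->D, C->AD, D->C

  step 0 ⇒ step 1: AAB ⇒ CB·CB·D
    A ↦ CB
    B ↦ D
    C ↦ AD  (constrained at step 1)
    D ↦ C  (constrained at step 1)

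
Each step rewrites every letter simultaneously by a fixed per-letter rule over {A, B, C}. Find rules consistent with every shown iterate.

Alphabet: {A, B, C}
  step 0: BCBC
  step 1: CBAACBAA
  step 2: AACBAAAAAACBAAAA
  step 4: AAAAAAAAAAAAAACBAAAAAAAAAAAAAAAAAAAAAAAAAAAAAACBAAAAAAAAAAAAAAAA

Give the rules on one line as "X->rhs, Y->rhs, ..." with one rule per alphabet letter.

  step 1 ⇒ step 2: CBAACBAA ⇒ AA·CB·AA·AA·AA·CB·AA·AA
    A ↦ AA
    B ↦ CB
    C ↦ AA

A->AA, B->CB, C->AA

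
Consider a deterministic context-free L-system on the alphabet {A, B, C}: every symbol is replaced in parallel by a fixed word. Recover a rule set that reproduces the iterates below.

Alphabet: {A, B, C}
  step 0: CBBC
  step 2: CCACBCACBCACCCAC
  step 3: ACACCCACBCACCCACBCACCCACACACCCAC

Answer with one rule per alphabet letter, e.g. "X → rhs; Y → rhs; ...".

A->CC, B->BC, C->AC

  step 2 ⇒ step 3: CCACBCACBCACCCAC ⇒ AC·AC·CC·AC·BC·AC·CC·AC·BC·AC·CC·AC·AC·AC·CC·AC
    A ↦ CC
    B ↦ BC
    C ↦ AC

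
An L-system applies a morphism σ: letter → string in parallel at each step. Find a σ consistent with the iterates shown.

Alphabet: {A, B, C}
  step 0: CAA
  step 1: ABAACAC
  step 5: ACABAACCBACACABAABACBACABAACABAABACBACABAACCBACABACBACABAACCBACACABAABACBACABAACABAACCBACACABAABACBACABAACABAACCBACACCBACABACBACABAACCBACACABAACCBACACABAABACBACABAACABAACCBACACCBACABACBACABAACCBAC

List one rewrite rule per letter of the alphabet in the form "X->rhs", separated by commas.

  step 0 ⇒ step 1: CAA ⇒ ABA·AC·AC
    A ↦ AC
    C ↦ ABA
    B ↦ CB  (constrained at step 1)

A->AC, B->CB, C->ABA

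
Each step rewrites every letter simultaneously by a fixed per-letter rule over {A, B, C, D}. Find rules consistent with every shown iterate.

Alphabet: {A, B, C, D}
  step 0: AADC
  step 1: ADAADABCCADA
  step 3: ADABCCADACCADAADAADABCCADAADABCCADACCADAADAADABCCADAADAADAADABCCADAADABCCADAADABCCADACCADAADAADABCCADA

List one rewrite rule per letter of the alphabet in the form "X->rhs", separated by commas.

  step 0 ⇒ step 1: AADC ⇒ ADA·ADA·BCC·ADA
    A ↦ ADA
    C ↦ ADA
    D ↦ BCC
    B ↦ CC  (constrained at step 1)

A->ADA, B->CC, C->ADA, D->BCC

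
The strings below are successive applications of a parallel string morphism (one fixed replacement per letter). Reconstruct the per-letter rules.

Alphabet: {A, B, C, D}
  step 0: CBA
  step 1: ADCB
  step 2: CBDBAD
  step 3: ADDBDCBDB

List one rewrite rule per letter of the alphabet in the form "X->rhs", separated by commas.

A->CB, B->D, C->A, D->DB

  step 2 ⇒ step 3: CBDBAD ⇒ A·D·DB·D·CB·DB
    A ↦ CB
    B ↦ D
    C ↦ A
    D ↦ DB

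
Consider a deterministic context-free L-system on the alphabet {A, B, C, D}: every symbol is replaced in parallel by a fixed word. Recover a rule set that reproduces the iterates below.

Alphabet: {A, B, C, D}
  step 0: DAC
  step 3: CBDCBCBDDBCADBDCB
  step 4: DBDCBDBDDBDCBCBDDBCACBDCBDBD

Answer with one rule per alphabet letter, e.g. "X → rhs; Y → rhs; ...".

A->CA, B->D, C->DB, D->CB

  step 3 ⇒ step 4: CBDCBCBDDBCADBDCB ⇒ DB·D·CB·DB·D·DB·D·CB·CB·D·DB·CA·CB·D·CB·DB·D
    A ↦ CA
    B ↦ D
    C ↦ DB
    D ↦ CB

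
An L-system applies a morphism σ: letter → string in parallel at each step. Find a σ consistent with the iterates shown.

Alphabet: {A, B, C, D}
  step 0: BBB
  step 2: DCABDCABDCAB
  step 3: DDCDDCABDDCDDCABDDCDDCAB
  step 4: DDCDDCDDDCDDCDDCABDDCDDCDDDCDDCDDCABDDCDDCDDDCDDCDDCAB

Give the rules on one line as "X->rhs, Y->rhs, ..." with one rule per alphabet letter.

  step 3 ⇒ step 4: DDCDDCABDDCDDCABDDCDDCAB ⇒ DDC·DDC·D·DDC·DDC·D·DC·AB·DDC·DDC·D·DDC·DDC·D·DC·AB·DDC·DDC·D·DDC·DDC·D·DC·AB
    A ↦ DC
    B ↦ AB
    C ↦ D
    D ↦ DDC

A->DC, B->AB, C->D, D->DDC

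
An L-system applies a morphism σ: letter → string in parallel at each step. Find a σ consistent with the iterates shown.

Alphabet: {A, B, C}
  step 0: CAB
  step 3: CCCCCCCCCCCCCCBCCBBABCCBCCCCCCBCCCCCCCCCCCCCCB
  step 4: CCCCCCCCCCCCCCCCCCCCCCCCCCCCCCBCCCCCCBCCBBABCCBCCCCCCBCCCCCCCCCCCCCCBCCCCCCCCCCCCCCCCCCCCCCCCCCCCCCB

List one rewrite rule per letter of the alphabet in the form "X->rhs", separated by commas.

  step 3 ⇒ step 4: CCCCCCCCCCCCCCBCCBBABCCBCCCCCCBCCCCCCCCCCCCCCB ⇒ CC·CC·CC·CC·CC·CC·CC·CC·CC·CC·CC·CC·CC·CC·CCB·CC·CC·CCB·CCB·BAB·CCB·CC·CC·CCB·CC·CC·CC·CC·CC·CC·CCB·CC·CC·CC·CC·CC·CC·CC·CC·CC·CC·CC·CC·CC·CC·CCB
    A ↦ BAB
    B ↦ CCB
    C ↦ CC

A->BAB, B->CCB, C->CC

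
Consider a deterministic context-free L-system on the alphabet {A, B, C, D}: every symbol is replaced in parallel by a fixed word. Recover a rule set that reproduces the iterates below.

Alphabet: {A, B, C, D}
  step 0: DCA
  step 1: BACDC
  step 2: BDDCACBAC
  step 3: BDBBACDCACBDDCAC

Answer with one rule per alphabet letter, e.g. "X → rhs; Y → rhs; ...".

  step 2 ⇒ step 3: BDDCACBAC ⇒ BD·B·B·AC·DC·AC·BD·DC·AC
    A ↦ DC
    B ↦ BD
    C ↦ AC
    D ↦ B

A->DC, B->BD, C->AC, D->B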